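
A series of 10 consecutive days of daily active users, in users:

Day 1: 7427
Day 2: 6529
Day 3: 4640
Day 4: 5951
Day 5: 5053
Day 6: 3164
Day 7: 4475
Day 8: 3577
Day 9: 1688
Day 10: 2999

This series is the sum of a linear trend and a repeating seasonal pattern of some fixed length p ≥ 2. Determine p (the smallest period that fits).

3

First differences y_{t+1} − y_t: -898, -1889, 1311, -898, -1889, 1311, -898, -1889, …
The difference pattern repeats every 3 terms and not for any smaller step, so p = 3.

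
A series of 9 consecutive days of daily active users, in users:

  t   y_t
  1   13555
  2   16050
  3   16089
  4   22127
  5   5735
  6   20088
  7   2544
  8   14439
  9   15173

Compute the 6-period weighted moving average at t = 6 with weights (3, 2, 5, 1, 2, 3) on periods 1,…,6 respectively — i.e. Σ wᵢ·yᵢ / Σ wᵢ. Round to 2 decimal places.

15441.94

Weighted sum: 3·13555 + 2·16050 + 5·16089 + 1·22127 + 2·5735 + 3·20088 = 40665 + 32100 + 80445 + 22127 + 11470 + 60264 = 247071
Weight total: 3 + 2 + 5 + 1 + 2 + 3 = 16
WMA = 247071 / 16 = 15441.94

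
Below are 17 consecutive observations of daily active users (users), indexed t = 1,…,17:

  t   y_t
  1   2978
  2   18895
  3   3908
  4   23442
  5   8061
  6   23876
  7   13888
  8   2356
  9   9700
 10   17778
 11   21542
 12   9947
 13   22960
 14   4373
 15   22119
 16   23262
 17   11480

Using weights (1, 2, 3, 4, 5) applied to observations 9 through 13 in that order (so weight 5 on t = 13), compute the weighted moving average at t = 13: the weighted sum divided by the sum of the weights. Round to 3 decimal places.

Weighted sum: 1·9700 + 2·17778 + 3·21542 + 4·9947 + 5·22960 = 9700 + 35556 + 64626 + 39788 + 114800 = 264470
Weight total: 1 + 2 + 3 + 4 + 5 = 15
WMA = 264470 / 15 = 17631.333

17631.333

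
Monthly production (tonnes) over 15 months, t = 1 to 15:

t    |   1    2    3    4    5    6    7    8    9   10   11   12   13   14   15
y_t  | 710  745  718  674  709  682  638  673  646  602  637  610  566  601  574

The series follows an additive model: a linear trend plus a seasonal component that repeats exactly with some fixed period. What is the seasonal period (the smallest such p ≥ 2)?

3

First differences y_{t+1} − y_t: 35, -27, -44, 35, -27, -44, 35, -27, …
The difference pattern repeats every 3 terms and not for any smaller step, so p = 3.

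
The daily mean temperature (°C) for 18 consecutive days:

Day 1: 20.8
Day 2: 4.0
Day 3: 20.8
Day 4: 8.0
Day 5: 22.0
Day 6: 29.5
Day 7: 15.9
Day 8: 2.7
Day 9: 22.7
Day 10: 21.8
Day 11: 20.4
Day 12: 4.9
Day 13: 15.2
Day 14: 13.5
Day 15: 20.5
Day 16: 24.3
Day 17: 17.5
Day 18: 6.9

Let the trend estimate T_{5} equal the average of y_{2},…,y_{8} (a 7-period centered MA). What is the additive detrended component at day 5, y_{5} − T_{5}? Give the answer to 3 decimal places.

7.300

Trend T_5 = (4.0 + 20.8 + 8.0 + 22.0 + 29.5 + 15.9 + 2.7) / 7 = 102.9/7 = 14.70000
Detrended value: 22.0 − 14.70000 = 7.300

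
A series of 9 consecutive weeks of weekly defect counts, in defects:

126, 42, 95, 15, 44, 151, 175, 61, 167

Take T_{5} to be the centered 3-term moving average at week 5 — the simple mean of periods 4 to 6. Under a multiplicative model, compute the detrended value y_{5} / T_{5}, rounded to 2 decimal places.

Trend T_5 = (15 + 44 + 151) / 3 = 210/3 = 70.0000
Ratio to trend: 44 / 70.0000 = 0.63

0.63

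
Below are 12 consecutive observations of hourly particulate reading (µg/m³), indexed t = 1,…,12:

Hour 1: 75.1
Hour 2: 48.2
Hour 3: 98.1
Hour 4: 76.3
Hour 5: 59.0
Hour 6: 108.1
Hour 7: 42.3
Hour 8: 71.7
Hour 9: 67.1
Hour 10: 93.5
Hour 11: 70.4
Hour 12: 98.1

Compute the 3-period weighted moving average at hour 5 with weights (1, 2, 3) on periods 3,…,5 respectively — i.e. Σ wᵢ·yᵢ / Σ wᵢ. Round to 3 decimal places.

Weighted sum: 1·98.1 + 2·76.3 + 3·59.0 = 98.1 + 152.6 + 177.0 = 427.7
Weight total: 1 + 2 + 3 = 6
WMA = 427.7 / 6 = 71.283

71.283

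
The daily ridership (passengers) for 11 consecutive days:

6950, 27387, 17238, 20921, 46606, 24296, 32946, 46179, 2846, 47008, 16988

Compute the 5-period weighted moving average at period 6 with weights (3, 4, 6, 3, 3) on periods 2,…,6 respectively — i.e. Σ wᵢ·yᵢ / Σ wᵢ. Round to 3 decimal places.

Weighted sum: 3·27387 + 4·17238 + 6·20921 + 3·46606 + 3·24296 = 82161 + 68952 + 125526 + 139818 + 72888 = 489345
Weight total: 3 + 4 + 6 + 3 + 3 = 19
WMA = 489345 / 19 = 25755.000

25755.000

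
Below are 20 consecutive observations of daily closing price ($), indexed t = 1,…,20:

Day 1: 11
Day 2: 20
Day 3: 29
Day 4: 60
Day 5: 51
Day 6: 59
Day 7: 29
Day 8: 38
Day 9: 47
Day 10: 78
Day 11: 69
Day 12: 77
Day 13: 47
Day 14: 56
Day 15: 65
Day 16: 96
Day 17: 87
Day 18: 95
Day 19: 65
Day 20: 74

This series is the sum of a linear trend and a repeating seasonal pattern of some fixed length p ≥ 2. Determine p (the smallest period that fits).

6

First differences y_{t+1} − y_t: 9, 9, 31, -9, 8, -30, 9, 9, 31, -9, 8, -30, 9, 9, …
The difference pattern repeats every 6 terms and not for any smaller step, so p = 6.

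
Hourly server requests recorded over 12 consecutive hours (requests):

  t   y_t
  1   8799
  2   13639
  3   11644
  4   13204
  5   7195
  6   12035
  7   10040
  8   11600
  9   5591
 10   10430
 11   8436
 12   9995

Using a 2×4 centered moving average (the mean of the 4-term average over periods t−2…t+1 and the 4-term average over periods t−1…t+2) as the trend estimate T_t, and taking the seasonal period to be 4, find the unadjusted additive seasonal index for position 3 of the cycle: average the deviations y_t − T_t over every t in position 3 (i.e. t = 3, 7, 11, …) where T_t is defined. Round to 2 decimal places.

23.00

Season position 3 occurs at t = 3, 7 (where T_t is defined).
t=3: T_3 = 11621.0000; y_3 − T_3 = 11644 − 11621.0000 = 23.0000
t=7: T_7 = 10017.0000; y_7 − T_7 = 10040 − 10017.0000 = 23.0000
Mean deviation: (23.0000 + 23.0000) / 2 = 23.00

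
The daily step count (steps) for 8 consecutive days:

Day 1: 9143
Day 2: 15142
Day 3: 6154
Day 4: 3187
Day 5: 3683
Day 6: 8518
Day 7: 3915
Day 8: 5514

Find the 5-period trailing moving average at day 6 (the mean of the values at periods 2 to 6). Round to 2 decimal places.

7336.80

Sum of periods 2–6: 15142 + 6154 + 3187 + 3683 + 8518 = 36684
Divide by 5: 36684 / 5 = 7336.80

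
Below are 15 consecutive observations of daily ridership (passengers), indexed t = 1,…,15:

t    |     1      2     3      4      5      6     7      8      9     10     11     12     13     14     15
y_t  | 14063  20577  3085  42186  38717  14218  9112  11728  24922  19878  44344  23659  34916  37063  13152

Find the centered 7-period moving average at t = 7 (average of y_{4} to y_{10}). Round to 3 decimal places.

22965.857

Sum of periods 4–10: 42186 + 38717 + 14218 + 9112 + 11728 + 24922 + 19878 = 160761
Divide by 7: 160761 / 7 = 22965.857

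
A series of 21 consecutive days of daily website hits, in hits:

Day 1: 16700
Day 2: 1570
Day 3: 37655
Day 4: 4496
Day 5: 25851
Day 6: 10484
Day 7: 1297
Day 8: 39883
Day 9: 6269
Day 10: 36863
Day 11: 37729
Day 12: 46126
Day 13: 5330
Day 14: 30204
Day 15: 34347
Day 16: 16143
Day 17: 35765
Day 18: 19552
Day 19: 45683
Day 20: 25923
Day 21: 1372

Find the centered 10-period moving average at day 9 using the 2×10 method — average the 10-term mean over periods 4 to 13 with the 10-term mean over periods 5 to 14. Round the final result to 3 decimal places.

Sum over 4–13: 4496 + 25851 + 10484 + 1297 + 39883 + 6269 + 36863 + 37729 + 46126 + 5330 = 214328
Sum over 5–14: 25851 + 10484 + 1297 + 39883 + 6269 + 36863 + 37729 + 46126 + 5330 + 30204 = 240036
CMA at t=9 = (214328 + 240036) / (2·10) = 454364 / 20 = 22718.200

22718.200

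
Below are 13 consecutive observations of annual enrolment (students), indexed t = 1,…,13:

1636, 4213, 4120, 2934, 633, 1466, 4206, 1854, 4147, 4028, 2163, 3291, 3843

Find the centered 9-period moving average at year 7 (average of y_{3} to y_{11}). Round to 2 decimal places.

Sum of periods 3–11: 4120 + 2934 + 633 + 1466 + 4206 + 1854 + 4147 + 4028 + 2163 = 25551
Divide by 9: 25551 / 9 = 2839.00

2839.00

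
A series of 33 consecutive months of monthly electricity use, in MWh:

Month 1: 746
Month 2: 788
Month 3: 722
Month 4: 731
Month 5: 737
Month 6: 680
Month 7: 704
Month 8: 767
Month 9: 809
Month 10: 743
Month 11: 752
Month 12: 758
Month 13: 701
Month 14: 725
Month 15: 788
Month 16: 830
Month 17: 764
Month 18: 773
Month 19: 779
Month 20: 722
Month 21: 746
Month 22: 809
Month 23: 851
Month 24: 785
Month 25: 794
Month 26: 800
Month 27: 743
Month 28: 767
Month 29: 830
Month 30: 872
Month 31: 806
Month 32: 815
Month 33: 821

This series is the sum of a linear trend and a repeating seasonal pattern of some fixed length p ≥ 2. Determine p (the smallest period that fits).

First differences y_{t+1} − y_t: 42, -66, 9, 6, -57, 24, 63, 42, -66, 9, 6, -57, 24, 63, 42, -66, …
The difference pattern repeats every 7 terms and not for any smaller step, so p = 7.

7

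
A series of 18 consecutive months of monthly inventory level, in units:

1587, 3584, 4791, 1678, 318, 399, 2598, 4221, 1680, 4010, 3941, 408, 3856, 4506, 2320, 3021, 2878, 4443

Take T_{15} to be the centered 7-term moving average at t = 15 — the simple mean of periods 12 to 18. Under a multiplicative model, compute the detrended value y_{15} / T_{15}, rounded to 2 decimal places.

Trend T_15 = (408 + 3856 + 4506 + 2320 + 3021 + 2878 + 4443) / 7 = 21432/7 = 3061.7143
Ratio to trend: 2320 / 3061.7143 = 0.76

0.76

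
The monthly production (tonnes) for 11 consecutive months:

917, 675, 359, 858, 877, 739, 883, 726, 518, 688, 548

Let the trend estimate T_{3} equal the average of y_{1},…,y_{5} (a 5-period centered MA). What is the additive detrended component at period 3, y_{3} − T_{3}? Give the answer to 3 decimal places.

Trend T_3 = (917 + 675 + 359 + 858 + 877) / 5 = 3686/5 = 737.20000
Detrended value: 359 − 737.20000 = -378.200

-378.200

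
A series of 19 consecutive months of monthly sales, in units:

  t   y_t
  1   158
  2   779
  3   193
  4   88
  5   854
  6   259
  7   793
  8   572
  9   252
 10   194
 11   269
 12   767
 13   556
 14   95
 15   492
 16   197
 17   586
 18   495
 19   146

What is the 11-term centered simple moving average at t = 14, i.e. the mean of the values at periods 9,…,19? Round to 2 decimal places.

Sum of periods 9–19: 252 + 194 + 269 + 767 + 556 + 95 + 492 + 197 + 586 + 495 + 146 = 4049
Divide by 11: 4049 / 11 = 368.09

368.09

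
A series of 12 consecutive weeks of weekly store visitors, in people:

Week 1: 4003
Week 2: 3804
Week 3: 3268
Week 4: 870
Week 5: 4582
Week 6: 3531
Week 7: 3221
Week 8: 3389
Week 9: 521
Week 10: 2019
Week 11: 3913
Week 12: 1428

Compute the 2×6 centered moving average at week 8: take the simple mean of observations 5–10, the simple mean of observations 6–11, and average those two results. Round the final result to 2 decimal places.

2821.42

Sum over 5–10: 4582 + 3531 + 3221 + 3389 + 521 + 2019 = 17263
Sum over 6–11: 3531 + 3221 + 3389 + 521 + 2019 + 3913 = 16594
CMA at t=8 = (17263 + 16594) / (2·6) = 33857 / 12 = 2821.42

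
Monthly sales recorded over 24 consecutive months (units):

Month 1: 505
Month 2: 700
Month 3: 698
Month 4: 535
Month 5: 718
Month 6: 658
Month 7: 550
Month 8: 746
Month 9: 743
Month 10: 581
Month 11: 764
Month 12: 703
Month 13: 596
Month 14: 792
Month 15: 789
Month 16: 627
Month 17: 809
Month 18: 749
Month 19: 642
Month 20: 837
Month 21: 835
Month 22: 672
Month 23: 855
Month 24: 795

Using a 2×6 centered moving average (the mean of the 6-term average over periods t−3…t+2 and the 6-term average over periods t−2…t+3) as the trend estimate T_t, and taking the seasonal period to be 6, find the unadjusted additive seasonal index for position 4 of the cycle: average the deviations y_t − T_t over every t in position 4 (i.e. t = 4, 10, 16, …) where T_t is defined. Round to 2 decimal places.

Season position 4 occurs at t = 4, 10, 16 (where T_t is defined).
t=4: T_4 = 639.4167; y_4 − T_4 = 535 − 639.4167 = -104.4167
t=10: T_10 = 685.0000; y_10 − T_10 = 581 − 685.0000 = -104.0000
t=16: T_16 = 730.8333; y_16 − T_16 = 627 − 730.8333 = -103.8333
Mean deviation: (-104.4167 + -104.0000 + -103.8333) / 3 = -104.08

-104.08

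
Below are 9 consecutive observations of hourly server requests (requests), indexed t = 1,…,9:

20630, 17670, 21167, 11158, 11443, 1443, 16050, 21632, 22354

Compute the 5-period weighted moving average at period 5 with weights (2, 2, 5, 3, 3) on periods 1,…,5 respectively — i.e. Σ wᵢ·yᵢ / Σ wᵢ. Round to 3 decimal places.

Weighted sum: 2·20630 + 2·17670 + 5·21167 + 3·11158 + 3·11443 = 41260 + 35340 + 105835 + 33474 + 34329 = 250238
Weight total: 2 + 2 + 5 + 3 + 3 = 15
WMA = 250238 / 15 = 16682.533

16682.533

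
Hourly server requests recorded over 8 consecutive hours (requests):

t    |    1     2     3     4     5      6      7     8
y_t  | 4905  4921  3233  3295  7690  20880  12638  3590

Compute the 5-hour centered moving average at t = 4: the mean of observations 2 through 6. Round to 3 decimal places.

8003.800

Sum of periods 2–6: 4921 + 3233 + 3295 + 7690 + 20880 = 40019
Divide by 5: 40019 / 5 = 8003.800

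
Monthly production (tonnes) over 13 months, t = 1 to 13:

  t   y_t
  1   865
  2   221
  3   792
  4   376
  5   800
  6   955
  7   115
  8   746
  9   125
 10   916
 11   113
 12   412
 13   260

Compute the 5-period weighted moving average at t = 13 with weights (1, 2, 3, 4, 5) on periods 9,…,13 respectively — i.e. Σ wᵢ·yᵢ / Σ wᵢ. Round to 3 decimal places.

Weighted sum: 1·125 + 2·916 + 3·113 + 4·412 + 5·260 = 125 + 1832 + 339 + 1648 + 1300 = 5244
Weight total: 1 + 2 + 3 + 4 + 5 = 15
WMA = 5244 / 15 = 349.600

349.600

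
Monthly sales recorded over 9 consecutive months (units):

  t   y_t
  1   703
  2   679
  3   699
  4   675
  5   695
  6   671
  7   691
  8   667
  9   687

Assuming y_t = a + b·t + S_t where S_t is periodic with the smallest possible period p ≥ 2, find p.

2

First differences y_{t+1} − y_t: -24, 20, -24, 20, -24, 20, …
The difference pattern repeats every 2 terms and not for any smaller step, so p = 2.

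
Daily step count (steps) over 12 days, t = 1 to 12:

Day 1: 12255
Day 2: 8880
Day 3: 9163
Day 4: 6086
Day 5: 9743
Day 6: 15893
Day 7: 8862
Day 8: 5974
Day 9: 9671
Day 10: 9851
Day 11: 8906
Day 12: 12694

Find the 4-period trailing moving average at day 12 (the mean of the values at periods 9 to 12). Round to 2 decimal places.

10280.50

Sum of periods 9–12: 9671 + 9851 + 8906 + 12694 = 41122
Divide by 4: 41122 / 4 = 10280.50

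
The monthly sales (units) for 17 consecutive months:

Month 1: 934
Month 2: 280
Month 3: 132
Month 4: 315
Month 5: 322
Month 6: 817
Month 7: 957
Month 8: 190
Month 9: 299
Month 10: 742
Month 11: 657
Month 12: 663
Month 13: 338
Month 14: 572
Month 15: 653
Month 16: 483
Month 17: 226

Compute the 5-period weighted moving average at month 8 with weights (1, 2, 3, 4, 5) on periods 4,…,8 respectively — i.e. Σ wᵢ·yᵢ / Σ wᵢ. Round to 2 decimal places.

Weighted sum: 1·315 + 2·322 + 3·817 + 4·957 + 5·190 = 315 + 644 + 2451 + 3828 + 950 = 8188
Weight total: 1 + 2 + 3 + 4 + 5 = 15
WMA = 8188 / 15 = 545.87

545.87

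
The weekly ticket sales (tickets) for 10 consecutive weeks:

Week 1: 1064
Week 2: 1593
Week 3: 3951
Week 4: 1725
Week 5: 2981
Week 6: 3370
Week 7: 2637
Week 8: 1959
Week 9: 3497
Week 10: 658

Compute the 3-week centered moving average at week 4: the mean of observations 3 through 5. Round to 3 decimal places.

Sum of periods 3–5: 3951 + 1725 + 2981 = 8657
Divide by 3: 8657 / 3 = 2885.667

2885.667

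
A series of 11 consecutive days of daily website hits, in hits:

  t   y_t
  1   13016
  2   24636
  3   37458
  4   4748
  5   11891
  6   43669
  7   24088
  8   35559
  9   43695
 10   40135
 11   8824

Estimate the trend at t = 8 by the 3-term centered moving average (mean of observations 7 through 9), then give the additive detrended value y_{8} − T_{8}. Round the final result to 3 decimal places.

1111.667

Trend T_8 = (24088 + 35559 + 43695) / 3 = 103342/3 = 34447.33333
Detrended value: 35559 − 34447.33333 = 1111.667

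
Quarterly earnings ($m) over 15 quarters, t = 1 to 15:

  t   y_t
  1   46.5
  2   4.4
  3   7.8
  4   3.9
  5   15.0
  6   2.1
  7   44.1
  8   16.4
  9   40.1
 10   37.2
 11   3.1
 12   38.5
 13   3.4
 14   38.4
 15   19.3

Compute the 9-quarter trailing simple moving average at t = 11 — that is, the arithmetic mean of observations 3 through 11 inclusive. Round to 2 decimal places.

18.86

Sum of periods 3–11: 7.8 + 3.9 + 15.0 + 2.1 + 44.1 + 16.4 + 40.1 + 37.2 + 3.1 = 169.7
Divide by 9: 169.7 / 9 = 18.86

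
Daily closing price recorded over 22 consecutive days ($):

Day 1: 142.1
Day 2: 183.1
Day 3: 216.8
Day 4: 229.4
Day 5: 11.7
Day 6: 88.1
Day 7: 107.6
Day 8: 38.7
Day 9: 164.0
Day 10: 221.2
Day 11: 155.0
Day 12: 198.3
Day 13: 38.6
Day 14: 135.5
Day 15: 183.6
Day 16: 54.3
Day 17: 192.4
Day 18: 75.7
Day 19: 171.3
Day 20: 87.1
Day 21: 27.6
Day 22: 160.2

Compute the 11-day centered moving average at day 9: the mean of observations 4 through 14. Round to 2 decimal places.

126.19

Sum of periods 4–14: 229.4 + 11.7 + 88.1 + 107.6 + 38.7 + 164.0 + 221.2 + 155.0 + 198.3 + 38.6 + 135.5 = 1388.1
Divide by 11: 1388.1 / 11 = 126.19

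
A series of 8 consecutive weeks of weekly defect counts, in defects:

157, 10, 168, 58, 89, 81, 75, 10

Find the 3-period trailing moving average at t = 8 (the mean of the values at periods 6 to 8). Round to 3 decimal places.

Sum of periods 6–8: 81 + 75 + 10 = 166
Divide by 3: 166 / 3 = 55.333

55.333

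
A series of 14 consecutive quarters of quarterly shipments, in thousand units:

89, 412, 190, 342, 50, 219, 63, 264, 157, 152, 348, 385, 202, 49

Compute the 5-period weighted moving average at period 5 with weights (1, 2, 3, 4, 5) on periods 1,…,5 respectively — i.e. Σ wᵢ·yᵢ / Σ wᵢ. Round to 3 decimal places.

206.733

Weighted sum: 1·89 + 2·412 + 3·190 + 4·342 + 5·50 = 89 + 824 + 570 + 1368 + 250 = 3101
Weight total: 1 + 2 + 3 + 4 + 5 = 15
WMA = 3101 / 15 = 206.733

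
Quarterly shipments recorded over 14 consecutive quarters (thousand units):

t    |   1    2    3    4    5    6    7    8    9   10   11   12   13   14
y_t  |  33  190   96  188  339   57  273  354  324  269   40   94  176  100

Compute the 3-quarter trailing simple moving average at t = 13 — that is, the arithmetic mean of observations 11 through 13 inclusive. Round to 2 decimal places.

103.33

Sum of periods 11–13: 40 + 94 + 176 = 310
Divide by 3: 310 / 3 = 103.33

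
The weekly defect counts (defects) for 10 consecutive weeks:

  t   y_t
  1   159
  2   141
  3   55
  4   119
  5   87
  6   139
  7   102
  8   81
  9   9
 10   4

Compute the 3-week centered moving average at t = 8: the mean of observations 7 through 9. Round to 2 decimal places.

64.00

Sum of periods 7–9: 102 + 81 + 9 = 192
Divide by 3: 192 / 3 = 64.00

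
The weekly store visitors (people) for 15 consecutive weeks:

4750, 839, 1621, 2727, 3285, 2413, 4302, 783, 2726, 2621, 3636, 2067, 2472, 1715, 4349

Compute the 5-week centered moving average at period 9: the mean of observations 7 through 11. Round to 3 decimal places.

Sum of periods 7–11: 4302 + 783 + 2726 + 2621 + 3636 = 14068
Divide by 5: 14068 / 5 = 2813.600

2813.600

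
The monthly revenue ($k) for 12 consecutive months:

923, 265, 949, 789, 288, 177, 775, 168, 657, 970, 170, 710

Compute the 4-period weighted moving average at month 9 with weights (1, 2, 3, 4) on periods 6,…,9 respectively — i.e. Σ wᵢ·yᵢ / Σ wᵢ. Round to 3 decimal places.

Weighted sum: 1·177 + 2·775 + 3·168 + 4·657 = 177 + 1550 + 504 + 2628 = 4859
Weight total: 1 + 2 + 3 + 4 = 10
WMA = 4859 / 10 = 485.900

485.900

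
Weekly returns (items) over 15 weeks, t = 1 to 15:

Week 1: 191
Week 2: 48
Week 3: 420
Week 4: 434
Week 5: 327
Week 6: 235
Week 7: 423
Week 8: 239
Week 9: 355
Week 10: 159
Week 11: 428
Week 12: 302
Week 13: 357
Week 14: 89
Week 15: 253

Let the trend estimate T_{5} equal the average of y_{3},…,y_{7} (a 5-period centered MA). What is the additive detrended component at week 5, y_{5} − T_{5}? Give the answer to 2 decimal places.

Trend T_5 = (420 + 434 + 327 + 235 + 423) / 5 = 1839/5 = 367.8000
Detrended value: 327 − 367.8000 = -40.80

-40.80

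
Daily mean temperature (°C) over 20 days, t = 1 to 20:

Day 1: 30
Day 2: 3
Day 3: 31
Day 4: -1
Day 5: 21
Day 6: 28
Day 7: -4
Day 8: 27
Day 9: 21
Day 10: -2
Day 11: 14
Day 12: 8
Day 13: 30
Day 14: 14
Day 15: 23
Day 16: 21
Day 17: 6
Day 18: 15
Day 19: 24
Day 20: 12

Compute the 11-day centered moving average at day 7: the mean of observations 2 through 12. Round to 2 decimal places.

Sum of periods 2–12: 3 + 31 + (-1) + 21 + 28 + (-4) + 27 + 21 + (-2) + 14 + 8 = 146
Divide by 11: 146 / 11 = 13.27

13.27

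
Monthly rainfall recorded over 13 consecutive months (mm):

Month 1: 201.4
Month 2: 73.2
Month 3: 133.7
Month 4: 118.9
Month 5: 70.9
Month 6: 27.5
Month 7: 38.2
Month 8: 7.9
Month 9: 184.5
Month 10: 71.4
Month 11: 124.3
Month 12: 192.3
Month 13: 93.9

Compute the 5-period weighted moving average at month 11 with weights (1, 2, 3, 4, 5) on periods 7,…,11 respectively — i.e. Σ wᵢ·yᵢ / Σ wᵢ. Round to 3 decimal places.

Weighted sum: 1·38.2 + 2·7.9 + 3·184.5 + 4·71.4 + 5·124.3 = 38.2 + 15.8 + 553.5 + 285.6 + 621.5 = 1514.6
Weight total: 1 + 2 + 3 + 4 + 5 = 15
WMA = 1514.6 / 15 = 100.973

100.973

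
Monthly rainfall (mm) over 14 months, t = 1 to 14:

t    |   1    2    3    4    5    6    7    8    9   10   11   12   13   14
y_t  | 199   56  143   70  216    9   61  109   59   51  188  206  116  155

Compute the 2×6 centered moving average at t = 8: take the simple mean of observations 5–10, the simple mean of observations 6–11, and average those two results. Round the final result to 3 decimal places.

Sum over 5–10: 216 + 9 + 61 + 109 + 59 + 51 = 505
Sum over 6–11: 9 + 61 + 109 + 59 + 51 + 188 = 477
CMA at t=8 = (505 + 477) / (2·6) = 982 / 12 = 81.833

81.833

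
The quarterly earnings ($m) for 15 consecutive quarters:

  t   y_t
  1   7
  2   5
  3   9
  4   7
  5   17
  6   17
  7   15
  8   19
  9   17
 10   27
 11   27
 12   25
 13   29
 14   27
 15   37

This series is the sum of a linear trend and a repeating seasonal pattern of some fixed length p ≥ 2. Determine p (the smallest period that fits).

First differences y_{t+1} − y_t: -2, 4, -2, 10, 0, -2, 4, -2, 10, 0, -2, 4, …
The difference pattern repeats every 5 terms and not for any smaller step, so p = 5.

5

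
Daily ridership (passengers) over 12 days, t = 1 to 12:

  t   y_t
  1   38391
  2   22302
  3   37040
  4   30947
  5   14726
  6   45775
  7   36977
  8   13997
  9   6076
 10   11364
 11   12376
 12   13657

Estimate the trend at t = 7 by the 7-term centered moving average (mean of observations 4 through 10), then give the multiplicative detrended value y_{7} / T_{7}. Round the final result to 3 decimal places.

Trend T_7 = (30947 + 14726 + 45775 + 36977 + 13997 + 6076 + 11364) / 7 = 159862/7 = 22837.42857
Ratio to trend: 36977 / 22837.42857 = 1.619

1.619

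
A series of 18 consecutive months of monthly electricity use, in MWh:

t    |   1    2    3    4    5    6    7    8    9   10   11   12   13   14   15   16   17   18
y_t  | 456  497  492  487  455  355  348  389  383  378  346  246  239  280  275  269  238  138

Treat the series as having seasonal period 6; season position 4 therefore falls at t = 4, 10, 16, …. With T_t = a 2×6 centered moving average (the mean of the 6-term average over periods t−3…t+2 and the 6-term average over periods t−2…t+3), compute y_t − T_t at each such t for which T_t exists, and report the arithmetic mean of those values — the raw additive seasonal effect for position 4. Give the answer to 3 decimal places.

38.875

Season position 4 occurs at t = 4, 10 (where T_t is defined).
t=4: T_4 = 448.00000; y_4 − T_4 = 487 − 448.00000 = 39.00000
t=10: T_10 = 339.25000; y_10 − T_10 = 378 − 339.25000 = 38.75000
Mean deviation: (39.00000 + 38.75000) / 2 = 38.875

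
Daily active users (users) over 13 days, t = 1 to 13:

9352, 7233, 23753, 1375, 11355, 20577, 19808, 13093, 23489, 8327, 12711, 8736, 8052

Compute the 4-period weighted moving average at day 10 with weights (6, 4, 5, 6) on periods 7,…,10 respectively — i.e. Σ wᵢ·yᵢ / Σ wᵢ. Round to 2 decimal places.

Weighted sum: 6·19808 + 4·13093 + 5·23489 + 6·8327 = 118848 + 52372 + 117445 + 49962 = 338627
Weight total: 6 + 4 + 5 + 6 = 21
WMA = 338627 / 21 = 16125.10

16125.10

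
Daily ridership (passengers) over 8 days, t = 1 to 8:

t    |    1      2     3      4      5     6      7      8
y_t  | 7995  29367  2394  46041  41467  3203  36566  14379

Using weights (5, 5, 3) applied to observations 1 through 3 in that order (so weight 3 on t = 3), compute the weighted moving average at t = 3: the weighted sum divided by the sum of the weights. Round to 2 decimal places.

Weighted sum: 5·7995 + 5·29367 + 3·2394 = 39975 + 146835 + 7182 = 193992
Weight total: 5 + 5 + 3 = 13
WMA = 193992 / 13 = 14922.46

14922.46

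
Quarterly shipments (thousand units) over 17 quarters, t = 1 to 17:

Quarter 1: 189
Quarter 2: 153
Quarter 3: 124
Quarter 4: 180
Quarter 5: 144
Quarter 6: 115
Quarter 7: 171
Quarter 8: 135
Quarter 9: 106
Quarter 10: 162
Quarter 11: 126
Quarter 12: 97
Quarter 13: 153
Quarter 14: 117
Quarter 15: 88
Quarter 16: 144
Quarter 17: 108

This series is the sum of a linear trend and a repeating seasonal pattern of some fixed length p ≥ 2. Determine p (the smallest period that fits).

3

First differences y_{t+1} − y_t: -36, -29, 56, -36, -29, 56, -36, -29, …
The difference pattern repeats every 3 terms and not for any smaller step, so p = 3.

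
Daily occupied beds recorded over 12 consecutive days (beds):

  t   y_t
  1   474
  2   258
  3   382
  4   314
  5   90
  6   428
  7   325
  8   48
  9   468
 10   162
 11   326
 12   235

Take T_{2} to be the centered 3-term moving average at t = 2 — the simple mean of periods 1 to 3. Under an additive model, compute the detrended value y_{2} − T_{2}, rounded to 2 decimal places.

Trend T_2 = (474 + 258 + 382) / 3 = 1114/3 = 371.3333
Detrended value: 258 − 371.3333 = -113.33

-113.33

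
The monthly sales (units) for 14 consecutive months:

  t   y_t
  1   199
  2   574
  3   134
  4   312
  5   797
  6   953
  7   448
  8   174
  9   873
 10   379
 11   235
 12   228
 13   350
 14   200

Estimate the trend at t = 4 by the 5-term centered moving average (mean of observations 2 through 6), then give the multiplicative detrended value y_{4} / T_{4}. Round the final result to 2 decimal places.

0.56

Trend T_4 = (574 + 134 + 312 + 797 + 953) / 5 = 2770/5 = 554.0000
Ratio to trend: 312 / 554.0000 = 0.56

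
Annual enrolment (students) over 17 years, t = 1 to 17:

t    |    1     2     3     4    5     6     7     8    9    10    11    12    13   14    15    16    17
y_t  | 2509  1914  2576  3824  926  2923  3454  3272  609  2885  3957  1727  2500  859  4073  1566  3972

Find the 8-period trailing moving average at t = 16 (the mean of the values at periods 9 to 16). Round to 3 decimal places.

2272.000

Sum of periods 9–16: 609 + 2885 + 3957 + 1727 + 2500 + 859 + 4073 + 1566 = 18176
Divide by 8: 18176 / 8 = 2272.000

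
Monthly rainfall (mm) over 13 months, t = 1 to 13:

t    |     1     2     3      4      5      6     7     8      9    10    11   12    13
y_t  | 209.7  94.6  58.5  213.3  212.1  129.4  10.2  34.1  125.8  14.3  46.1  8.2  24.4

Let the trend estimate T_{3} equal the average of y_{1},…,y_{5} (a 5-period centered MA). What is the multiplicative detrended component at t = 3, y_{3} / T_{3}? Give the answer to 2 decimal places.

0.37

Trend T_3 = (209.7 + 94.6 + 58.5 + 213.3 + 212.1) / 5 = 788.2/5 = 157.6400
Ratio to trend: 58.5 / 157.6400 = 0.37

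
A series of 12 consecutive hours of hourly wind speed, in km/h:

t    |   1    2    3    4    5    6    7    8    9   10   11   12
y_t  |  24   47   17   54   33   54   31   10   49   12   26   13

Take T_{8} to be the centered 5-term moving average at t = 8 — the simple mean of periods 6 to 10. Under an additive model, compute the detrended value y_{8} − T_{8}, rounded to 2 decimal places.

Trend T_8 = (54 + 31 + 10 + 49 + 12) / 5 = 156/5 = 31.2000
Detrended value: 10 − 31.2000 = -21.20

-21.20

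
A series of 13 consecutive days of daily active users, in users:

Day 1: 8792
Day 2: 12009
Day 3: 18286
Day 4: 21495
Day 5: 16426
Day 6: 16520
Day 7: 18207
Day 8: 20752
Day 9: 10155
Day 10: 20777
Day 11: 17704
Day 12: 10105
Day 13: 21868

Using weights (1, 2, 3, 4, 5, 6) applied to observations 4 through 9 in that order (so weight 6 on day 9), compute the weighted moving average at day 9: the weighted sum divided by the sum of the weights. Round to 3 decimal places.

16258.333

Weighted sum: 1·21495 + 2·16426 + 3·16520 + 4·18207 + 5·20752 + 6·10155 = 21495 + 32852 + 49560 + 72828 + 103760 + 60930 = 341425
Weight total: 1 + 2 + 3 + 4 + 5 + 6 = 21
WMA = 341425 / 21 = 16258.333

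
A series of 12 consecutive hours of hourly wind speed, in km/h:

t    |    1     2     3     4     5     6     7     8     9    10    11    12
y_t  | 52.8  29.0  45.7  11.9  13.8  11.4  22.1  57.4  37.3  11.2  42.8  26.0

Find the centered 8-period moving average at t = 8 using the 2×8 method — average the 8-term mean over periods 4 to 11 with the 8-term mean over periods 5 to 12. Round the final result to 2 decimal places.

26.87

Sum over 4–11: 11.9 + 13.8 + 11.4 + 22.1 + 57.4 + 37.3 + 11.2 + 42.8 = 207.9
Sum over 5–12: 13.8 + 11.4 + 22.1 + 57.4 + 37.3 + 11.2 + 42.8 + 26.0 = 222.0
CMA at t=8 = (207.9 + 222.0) / (2·8) = 429.9 / 16 = 26.87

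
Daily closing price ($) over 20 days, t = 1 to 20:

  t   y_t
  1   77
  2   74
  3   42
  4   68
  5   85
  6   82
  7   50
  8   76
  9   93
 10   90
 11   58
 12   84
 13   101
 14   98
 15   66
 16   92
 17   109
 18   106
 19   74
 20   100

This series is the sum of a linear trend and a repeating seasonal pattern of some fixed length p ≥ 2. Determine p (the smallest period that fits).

First differences y_{t+1} − y_t: -3, -32, 26, 17, -3, -32, 26, 17, -3, -32, …
The difference pattern repeats every 4 terms and not for any smaller step, so p = 4.

4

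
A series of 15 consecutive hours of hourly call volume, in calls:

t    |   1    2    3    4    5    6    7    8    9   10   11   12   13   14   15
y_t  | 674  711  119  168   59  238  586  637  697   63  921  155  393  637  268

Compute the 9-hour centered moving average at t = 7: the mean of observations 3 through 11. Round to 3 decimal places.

387.556

Sum of periods 3–11: 119 + 168 + 59 + 238 + 586 + 637 + 697 + 63 + 921 = 3488
Divide by 9: 3488 / 9 = 387.556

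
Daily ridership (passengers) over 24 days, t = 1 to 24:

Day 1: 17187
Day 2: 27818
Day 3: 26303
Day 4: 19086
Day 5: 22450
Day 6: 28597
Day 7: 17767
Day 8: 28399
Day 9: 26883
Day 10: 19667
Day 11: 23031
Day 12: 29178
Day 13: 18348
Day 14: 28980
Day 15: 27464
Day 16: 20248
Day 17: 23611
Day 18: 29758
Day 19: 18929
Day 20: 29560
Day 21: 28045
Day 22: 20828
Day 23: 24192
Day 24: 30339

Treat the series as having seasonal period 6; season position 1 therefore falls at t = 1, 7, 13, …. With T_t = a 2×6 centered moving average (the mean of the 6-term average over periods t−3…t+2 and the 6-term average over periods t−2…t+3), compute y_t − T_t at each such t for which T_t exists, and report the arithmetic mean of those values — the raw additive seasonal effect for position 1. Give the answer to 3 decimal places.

Season position 1 occurs at t = 7, 13, 19 (where T_t is defined).
t=7: T_7 = 23912.08333; y_7 − T_7 = 17767 − 23912.08333 = -6145.08333
t=13: T_13 = 24493.08333; y_13 − T_13 = 18348 − 24493.08333 = -6145.08333
t=19: T_19 = 25073.50000; y_19 − T_19 = 18929 − 25073.50000 = -6144.50000
Mean deviation: (-6145.08333 + -6145.08333 + -6144.50000) / 3 = -6144.889

-6144.889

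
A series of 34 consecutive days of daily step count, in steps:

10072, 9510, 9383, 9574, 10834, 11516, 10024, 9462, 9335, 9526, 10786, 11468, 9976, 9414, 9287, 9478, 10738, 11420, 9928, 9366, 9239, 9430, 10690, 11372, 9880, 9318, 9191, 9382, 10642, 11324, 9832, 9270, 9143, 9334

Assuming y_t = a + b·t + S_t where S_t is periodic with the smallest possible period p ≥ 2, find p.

First differences y_{t+1} − y_t: -562, -127, 191, 1260, 682, -1492, -562, -127, 191, 1260, 682, -1492, -562, -127, …
The difference pattern repeats every 6 terms and not for any smaller step, so p = 6.

6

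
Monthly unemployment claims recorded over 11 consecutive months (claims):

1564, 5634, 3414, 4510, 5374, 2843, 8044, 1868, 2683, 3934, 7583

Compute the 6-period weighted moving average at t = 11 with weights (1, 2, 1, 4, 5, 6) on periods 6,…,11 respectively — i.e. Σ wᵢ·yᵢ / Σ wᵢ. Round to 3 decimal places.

Weighted sum: 1·2843 + 2·8044 + 1·1868 + 4·2683 + 5·3934 + 6·7583 = 2843 + 16088 + 1868 + 10732 + 19670 + 45498 = 96699
Weight total: 1 + 2 + 1 + 4 + 5 + 6 = 19
WMA = 96699 / 19 = 5089.421

5089.421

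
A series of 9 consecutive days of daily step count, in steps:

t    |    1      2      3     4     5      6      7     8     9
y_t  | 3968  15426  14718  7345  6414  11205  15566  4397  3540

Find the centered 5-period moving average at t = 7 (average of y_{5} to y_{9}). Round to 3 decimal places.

8224.400

Sum of periods 5–9: 6414 + 11205 + 15566 + 4397 + 3540 = 41122
Divide by 5: 41122 / 5 = 8224.400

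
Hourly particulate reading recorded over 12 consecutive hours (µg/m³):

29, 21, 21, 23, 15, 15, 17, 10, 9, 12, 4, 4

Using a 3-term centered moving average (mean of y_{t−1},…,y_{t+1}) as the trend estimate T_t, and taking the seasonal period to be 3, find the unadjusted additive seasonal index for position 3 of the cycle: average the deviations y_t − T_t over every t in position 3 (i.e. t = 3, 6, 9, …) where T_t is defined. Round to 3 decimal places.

-0.889

Season position 3 occurs at t = 3, 6, 9 (where T_t is defined).
t=3: T_3 = 21.66667; y_3 − T_3 = 21 − 21.66667 = -0.66667
t=6: T_6 = 15.66667; y_6 − T_6 = 15 − 15.66667 = -0.66667
t=9: T_9 = 10.33333; y_9 − T_9 = 9 − 10.33333 = -1.33333
Mean deviation: (-0.66667 + -0.66667 + -1.33333) / 3 = -0.889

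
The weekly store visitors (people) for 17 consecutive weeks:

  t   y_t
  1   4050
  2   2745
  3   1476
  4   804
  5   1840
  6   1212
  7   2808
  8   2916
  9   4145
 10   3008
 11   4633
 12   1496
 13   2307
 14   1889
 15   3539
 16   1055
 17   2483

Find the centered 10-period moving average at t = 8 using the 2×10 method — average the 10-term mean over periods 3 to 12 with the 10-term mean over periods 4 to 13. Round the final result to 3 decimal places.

2475.350

Sum over 3–12: 1476 + 804 + 1840 + 1212 + 2808 + 2916 + 4145 + 3008 + 4633 + 1496 = 24338
Sum over 4–13: 804 + 1840 + 1212 + 2808 + 2916 + 4145 + 3008 + 4633 + 1496 + 2307 = 25169
CMA at t=8 = (24338 + 25169) / (2·10) = 49507 / 20 = 2475.350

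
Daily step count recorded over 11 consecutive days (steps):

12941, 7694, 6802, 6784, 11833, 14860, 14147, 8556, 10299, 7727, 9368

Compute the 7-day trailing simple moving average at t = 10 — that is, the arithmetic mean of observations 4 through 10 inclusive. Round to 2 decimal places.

10600.86

Sum of periods 4–10: 6784 + 11833 + 14860 + 14147 + 8556 + 10299 + 7727 = 74206
Divide by 7: 74206 / 7 = 10600.86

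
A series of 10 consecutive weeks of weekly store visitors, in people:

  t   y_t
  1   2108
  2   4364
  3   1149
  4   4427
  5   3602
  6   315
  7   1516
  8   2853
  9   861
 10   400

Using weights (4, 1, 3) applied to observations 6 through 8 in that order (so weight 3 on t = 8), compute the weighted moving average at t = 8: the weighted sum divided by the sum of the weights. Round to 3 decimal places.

Weighted sum: 4·315 + 1·1516 + 3·2853 = 1260 + 1516 + 8559 = 11335
Weight total: 4 + 1 + 3 = 8
WMA = 11335 / 8 = 1416.875

1416.875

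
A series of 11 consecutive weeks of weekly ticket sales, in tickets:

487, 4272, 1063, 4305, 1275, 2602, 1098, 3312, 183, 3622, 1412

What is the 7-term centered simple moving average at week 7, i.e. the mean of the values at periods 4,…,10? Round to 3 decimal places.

2342.429

Sum of periods 4–10: 4305 + 1275 + 2602 + 1098 + 3312 + 183 + 3622 = 16397
Divide by 7: 16397 / 7 = 2342.429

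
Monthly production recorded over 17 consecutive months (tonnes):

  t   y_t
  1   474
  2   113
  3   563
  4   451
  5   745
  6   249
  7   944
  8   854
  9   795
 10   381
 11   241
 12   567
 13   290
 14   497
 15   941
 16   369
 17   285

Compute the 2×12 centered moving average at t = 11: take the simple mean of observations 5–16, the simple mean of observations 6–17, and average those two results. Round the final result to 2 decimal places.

553.58

Sum over 5–16: 745 + 249 + 944 + 854 + 795 + 381 + 241 + 567 + 290 + 497 + 941 + 369 = 6873
Sum over 6–17: 249 + 944 + 854 + 795 + 381 + 241 + 567 + 290 + 497 + 941 + 369 + 285 = 6413
CMA at t=11 = (6873 + 6413) / (2·12) = 13286 / 24 = 553.58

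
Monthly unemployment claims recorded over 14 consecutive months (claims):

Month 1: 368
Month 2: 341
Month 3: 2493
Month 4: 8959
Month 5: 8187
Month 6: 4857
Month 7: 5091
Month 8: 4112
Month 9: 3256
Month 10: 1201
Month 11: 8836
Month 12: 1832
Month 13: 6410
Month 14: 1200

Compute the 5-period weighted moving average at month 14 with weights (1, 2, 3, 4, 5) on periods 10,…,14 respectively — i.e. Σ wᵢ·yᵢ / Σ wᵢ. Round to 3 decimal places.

3733.933

Weighted sum: 1·1201 + 2·8836 + 3·1832 + 4·6410 + 5·1200 = 1201 + 17672 + 5496 + 25640 + 6000 = 56009
Weight total: 1 + 2 + 3 + 4 + 5 = 15
WMA = 56009 / 15 = 3733.933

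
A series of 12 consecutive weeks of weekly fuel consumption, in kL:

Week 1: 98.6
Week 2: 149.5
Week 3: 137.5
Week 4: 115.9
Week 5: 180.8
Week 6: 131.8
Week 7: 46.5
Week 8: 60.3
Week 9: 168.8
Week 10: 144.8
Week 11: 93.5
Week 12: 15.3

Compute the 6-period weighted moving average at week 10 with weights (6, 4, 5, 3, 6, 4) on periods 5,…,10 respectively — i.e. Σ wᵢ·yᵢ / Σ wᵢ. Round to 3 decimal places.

129.193

Weighted sum: 6·180.8 + 4·131.8 + 5·46.5 + 3·60.3 + 6·168.8 + 4·144.8 = 1084.8 + 527.2 + 232.5 + 180.9 + 1012.8 + 579.2 = 3617.4
Weight total: 6 + 4 + 5 + 3 + 6 + 4 = 28
WMA = 3617.4 / 28 = 129.193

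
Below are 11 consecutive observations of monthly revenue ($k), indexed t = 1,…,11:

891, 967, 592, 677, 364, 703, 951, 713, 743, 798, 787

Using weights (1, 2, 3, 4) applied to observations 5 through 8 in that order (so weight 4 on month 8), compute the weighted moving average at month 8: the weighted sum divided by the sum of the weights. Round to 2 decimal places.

747.50

Weighted sum: 1·364 + 2·703 + 3·951 + 4·713 = 364 + 1406 + 2853 + 2852 = 7475
Weight total: 1 + 2 + 3 + 4 = 10
WMA = 7475 / 10 = 747.50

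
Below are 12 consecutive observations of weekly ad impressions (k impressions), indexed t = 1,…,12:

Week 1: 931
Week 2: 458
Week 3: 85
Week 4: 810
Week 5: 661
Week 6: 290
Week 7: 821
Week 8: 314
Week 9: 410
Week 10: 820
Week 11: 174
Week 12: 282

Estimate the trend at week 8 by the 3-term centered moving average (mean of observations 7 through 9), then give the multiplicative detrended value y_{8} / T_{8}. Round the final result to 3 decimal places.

Trend T_8 = (821 + 314 + 410) / 3 = 1545/3 = 515.00000
Ratio to trend: 314 / 515.00000 = 0.610

0.610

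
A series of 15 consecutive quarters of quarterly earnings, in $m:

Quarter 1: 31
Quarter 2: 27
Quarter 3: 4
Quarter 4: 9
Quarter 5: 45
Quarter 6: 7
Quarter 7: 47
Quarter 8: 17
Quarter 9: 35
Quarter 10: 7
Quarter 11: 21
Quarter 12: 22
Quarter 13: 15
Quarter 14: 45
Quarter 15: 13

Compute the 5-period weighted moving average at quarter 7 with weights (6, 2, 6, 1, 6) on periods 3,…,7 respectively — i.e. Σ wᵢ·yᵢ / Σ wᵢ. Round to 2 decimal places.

28.62

Weighted sum: 6·4 + 2·9 + 6·45 + 1·7 + 6·47 = 24 + 18 + 270 + 7 + 282 = 601
Weight total: 6 + 2 + 6 + 1 + 6 = 21
WMA = 601 / 21 = 28.62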